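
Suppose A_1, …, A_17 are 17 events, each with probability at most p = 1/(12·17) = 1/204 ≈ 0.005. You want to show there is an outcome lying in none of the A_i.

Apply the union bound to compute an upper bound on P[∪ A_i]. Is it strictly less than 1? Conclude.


Union bound: P[∪_{i=1}^{17} A_i] ≤ Σ_i P[A_i] ≤ 17·p = 17·(1/204) = 1/12.
Numerically: 1/12 ≈ 0.083.
Is 1/12 < 1? YES.
Since P[∪ A_i] ≤ 1/12 < 1, the complement has P[∩ A_i^c] ≥ 1 − 1/12 = 11/12 > 0, so some outcome avoids every A_i.

17·p = 1/12 ≈ 0.083; existence CERTIFIED by the union bound.


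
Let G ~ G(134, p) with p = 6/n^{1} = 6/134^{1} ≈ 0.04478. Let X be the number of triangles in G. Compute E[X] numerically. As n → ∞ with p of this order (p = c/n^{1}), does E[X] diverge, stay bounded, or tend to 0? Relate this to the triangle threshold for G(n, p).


Number of potential triangles: C(134, 3) = 392084.
Each occurs with probability p³ ≈ (0.04478)³ ≈ 8.977168e-05.
By linearity: E[X] = C(134, 3)·p³ ≈ 392084 · 8.977168e-05 ≈ 35.1980.
Here α = 1, so p = 6/n is exactly at the triangle threshold p ~ 1/n. Asymptotically E[X] → c³/6 = 6³/6 = 36 ≈ 36.0000, a bounded constant. In this regime the triangle count is asymptotically Poisson(c³/6).

E[X] ≈ 35.1980; in regime p = Θ(1/n^{1}) E[X] stays bounded (at the triangle threshold p ~ 1/n).


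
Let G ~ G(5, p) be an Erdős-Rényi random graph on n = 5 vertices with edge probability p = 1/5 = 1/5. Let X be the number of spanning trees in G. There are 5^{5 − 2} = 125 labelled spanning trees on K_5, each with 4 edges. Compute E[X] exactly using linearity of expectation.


K_5 has 5^{5 − 2} = 125 labelled spanning trees.
For each such spanning tree H, let X_H = 1 if all 4 edges of H are present in G. Then P[X_H = 1] = p^{4} = (1/5)^{4} = 1/625.
Summing the indicators: E[X] = Σ_H E[X_H] = 125 · p^{4} = 125 · 1/625 = 1/5.
Numerically: E[X] ≈ 0.2.

E[X] = 125 · (1/5)^{4} = 1/5 ≈ 0.2.


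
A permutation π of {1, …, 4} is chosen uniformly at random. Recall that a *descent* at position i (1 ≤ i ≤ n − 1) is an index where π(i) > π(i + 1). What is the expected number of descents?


Write X = Σ X_I over i = 1, …, 3, with X_I the indicator of one descent.
There are 3 indicators.
For each fixed i, the pair (π(i), π(i+1)) is a uniformly random ordered pair of distinct values from {1, …, 4}; by symmetry P[π(i) > π(i+1)] = 1/2.
By linearity: E[X] = 3 · (1/2) = (4 − 1) · (1/2) = 3/2 ≈ 1.500000.

E[X] = 3/2 = 1.500000.


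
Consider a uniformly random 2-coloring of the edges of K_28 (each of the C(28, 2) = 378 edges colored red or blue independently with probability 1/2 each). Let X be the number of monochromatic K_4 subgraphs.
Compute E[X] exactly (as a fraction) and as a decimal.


Let X = Σ_S X_S over the C(28, 4) = 20475 subsets S of size 4, where X_S = 1 if the K_4 on S is monochromatic.
For a fixed S, the K_4 on S has C(4, 2) = 6 edges. P[all 6 edges red] = (1/2)^6, and likewise for blue, so P[monochromatic] = 2·(1/2)^6 = 2^{1 − 6} = 1/32.
Summing: E[X] = C(28, 4) · 2^{1 − 6} = 20475 · 1/32 = 20475/32.
Numerically: E[X] ≈ 639.84375.

E[X] = C(28,4)·2^(1−C(4,2)) = 20475/32 ≈ 639.84375.


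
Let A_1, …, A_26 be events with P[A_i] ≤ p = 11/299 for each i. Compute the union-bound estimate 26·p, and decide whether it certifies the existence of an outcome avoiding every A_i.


Union bound: P[∪_{i=1}^{26} A_i] ≤ Σ_i P[A_i] ≤ 26·p = 26·(11/299) = 22/23.
Numerically: 22/23 ≈ 0.9565.
Is 22/23 < 1? YES.
Since P[∪ A_i] ≤ 22/23 < 1, the complement has P[∩ A_i^c] ≥ 1 − 22/23 = 1/23 > 0, so some outcome avoids every A_i.

26·p = 22/23 ≈ 0.9565; existence CERTIFIED by the union bound.


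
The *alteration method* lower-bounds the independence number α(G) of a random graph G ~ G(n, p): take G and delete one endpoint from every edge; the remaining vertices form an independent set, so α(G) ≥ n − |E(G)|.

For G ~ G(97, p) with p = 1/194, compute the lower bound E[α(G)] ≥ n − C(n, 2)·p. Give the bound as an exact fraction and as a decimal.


E[|E(G)|] = C(97, 2)·p = 4656 · (1/194) = 24.
E[α(G)] ≥ n − E[|E(G)|] = 97 − 24 = 73.
Numerically: ≈ 73.0000.
(This is only a lower bound; the true E[α(G)] may be larger.)

E[α(G)] ≥ 73 ≈ 73.0000.


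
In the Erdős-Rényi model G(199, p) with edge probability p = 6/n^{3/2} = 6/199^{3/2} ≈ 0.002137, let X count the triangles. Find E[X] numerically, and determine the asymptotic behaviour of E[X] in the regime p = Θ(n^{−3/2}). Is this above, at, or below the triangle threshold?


Number of potential triangles: C(199, 3) = 1293699.
Each occurs with probability p³ ≈ (0.002137)³ ≈ 9.763711e-09.
By linearity: E[X] = C(199, 3)·p³ ≈ 1293699 · 9.763711e-09 ≈ 0.0126.
Since α = 3/2 > 1, p = c/n^{3/2} = o(1/n) is below the triangle threshold p ~ 1/n. Asymptotically E[X] ~ (c³/6)·n^{3(1−α)} = (6³/6)·n^{-1.5} → 0, so by Markov's inequality G has no triangles w.h.p.

E[X] ≈ 0.0126; in regime p = Θ(1/n^{3/2}) E[X] tends to 0 (below the triangle threshold p ~ 1/n).


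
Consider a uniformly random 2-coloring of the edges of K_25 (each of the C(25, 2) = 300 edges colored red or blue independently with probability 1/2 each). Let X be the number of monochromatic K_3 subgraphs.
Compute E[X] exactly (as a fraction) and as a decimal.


Let X = Σ_S X_S over the C(25, 3) = 2300 subsets S of size 3, where X_S = 1 if the K_3 on S is monochromatic.
For a fixed S, the K_3 on S has C(3, 2) = 3 edges. P[all 3 edges red] = (1/2)^3, and likewise for blue, so P[monochromatic] = 2·(1/2)^3 = 2^{1 − 3} = 1/4.
By linearity of expectation: E[X] = C(25, 3) · 2^{1 − 3} = 2300 · 1/4 = 575.
Numerically: E[X] ≈ 575.000.

E[X] = C(25,3)·2^(1−C(3,2)) = 575 ≈ 575.000.


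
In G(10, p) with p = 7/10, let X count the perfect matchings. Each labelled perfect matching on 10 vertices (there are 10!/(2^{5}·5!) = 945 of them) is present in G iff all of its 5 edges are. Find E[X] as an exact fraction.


K_10 has 10!/(2^{5}·5!) = 945 labelled perfect matchings.
For each such perfect matching H, let X_H = 1 if all 5 edges of H are present in G. Then P[X_H = 1] = p^{5} = (7/10)^{5} = 16807/100000.
Summing the indicators: E[X] = Σ_H E[X_H] = 945 · p^{5} = 945 · 16807/100000 = 3176523/20000.
Numerically: E[X] ≈ 158.83.

E[X] = 945 · (7/10)^{5} = 3176523/20000 ≈ 158.83.


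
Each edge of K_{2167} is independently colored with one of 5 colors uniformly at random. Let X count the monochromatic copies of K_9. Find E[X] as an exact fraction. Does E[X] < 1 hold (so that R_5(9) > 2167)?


E[X] = C(2167, 9) · 5^{1 − 36} = 2855899084841489792706810 · 5^{−35} = 2855899084841489792706810/2910383045673370361328125.
As a reduced fraction: E[X] = 571179816968297958541362/582076609134674072265625 ≈ 0.9813.
Is E[X] < 1? YES.
Since E[X] < 1, there exists a 5-coloring of K_{2167} with no monochromatic K_9; hence R_5(9) > 2167.

E[X] = 571179816968297958541362/582076609134674072265625 ≈ 0.9813; E[X] < 1, so R_5(9) > 2167.


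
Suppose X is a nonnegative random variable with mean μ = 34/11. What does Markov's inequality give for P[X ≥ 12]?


μ = E[X] = 34/11, a = 12.
Markov: P[X ≥ 12] ≤ μ/a = (34/11)/12 = 17/66.
Numerically: ≈ 0.25758.
(Since a = 12 > μ = 3.09091, the bound 17/66 is < 1 and informative.)

P[X ≥ 12] ≤ 17/66 ≈ 0.25758.


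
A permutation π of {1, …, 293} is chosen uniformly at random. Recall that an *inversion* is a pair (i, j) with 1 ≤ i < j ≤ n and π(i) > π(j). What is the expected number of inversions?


Write X = Σ X_I over the C(293, 2) = 42778 pairs i < j, with X_I the indicator of one inversion.
There are 42778 indicators.
For each fixed pair i < j, the values π(i) and π(j) are two distinct elements of {1, …, 293} in uniformly random order; by symmetry P[π(i) > π(j)] = 1/2.
By linearity: E[X] = 42778 · (1/2) = C(293, 2) · (1/2) = 42778/2 = 21389 ≈ 21389.00000.

E[X] = 21389 = 21389.00000.


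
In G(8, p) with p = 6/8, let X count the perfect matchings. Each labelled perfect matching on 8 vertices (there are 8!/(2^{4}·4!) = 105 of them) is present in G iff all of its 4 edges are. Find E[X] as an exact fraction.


K_8 has 8!/(2^{4}·4!) = 105 labelled perfect matchings.
For each such perfect matching H, let X_H = 1 if all 4 edges of H are present in G. Then P[X_H = 1] = p^{4} = (3/4)^{4} = 81/256.
By linearity of expectation: E[X] = Σ_H E[X_H] = 105 · p^{4} = 105 · 81/256 = 8505/256.
Numerically: E[X] ≈ 33.22.

E[X] = 105 · (3/4)^{4} = 8505/256 ≈ 33.22.


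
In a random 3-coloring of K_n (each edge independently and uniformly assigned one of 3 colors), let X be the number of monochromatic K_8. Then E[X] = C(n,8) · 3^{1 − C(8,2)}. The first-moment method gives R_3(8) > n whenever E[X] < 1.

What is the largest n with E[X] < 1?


We need C(n, 8) · 3^{1 − 28} < 1, i.e. C(n, 8) < 3^{28 − 1} = 7625597484987.
Check values of n near the boundary:
  n = 151: C(151, 8) = 5551321138650; 5551321138650 < 7625597484987? YES
  n = 152: C(152, 8) = 5859727868575; 5859727868575 < 7625597484987? YES
  n = 153: C(153, 8) = 6183023199255; 6183023199255 < 7625597484987? YES
  n = 154: C(154, 8) = 6521818990995; 6521818990995 < 7625597484987? YES
  n = 155: C(155, 8) = 6876747915675; 6876747915675 < 7625597484987? YES
  n = 156: C(156, 8) = 7248464019225; 7248464019225 < 7625597484987? YES
  n = 157: C(157, 8) = 7637643295425; 7637643295425 < 7625597484987? NO
  n = 158: C(158, 8) = 8044984271181; 8044984271181 < 7625597484987? NO
The largest n with C(n, 8) < 7625597484987 is n = 156 (where E[X] = 805384891025/847288609443 ≈ 0.950544). Hence R_3(8) > 156, i.e. R_3(8) ≥ 157.

Largest n = 156; hence R_3(8) > 156.


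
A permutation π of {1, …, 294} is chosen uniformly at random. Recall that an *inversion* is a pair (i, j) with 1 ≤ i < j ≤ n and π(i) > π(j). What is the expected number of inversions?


Write X = Σ X_I over the C(294, 2) = 43071 pairs i < j, with X_I the indicator of one inversion.
There are 43071 indicators.
For each fixed pair i < j, the values π(i) and π(j) are two distinct elements of {1, …, 294} in uniformly random order; by symmetry P[π(i) > π(j)] = 1/2.
By linearity: E[X] = 43071 · (1/2) = C(294, 2) · (1/2) = 43071/2 = 43071/2 ≈ 21535.5000.

E[X] = 43071/2 = 21535.5000.


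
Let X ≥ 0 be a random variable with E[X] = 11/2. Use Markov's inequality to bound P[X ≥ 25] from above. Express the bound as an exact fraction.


μ = E[X] = 11/2, a = 25.
Markov: P[X ≥ 25] ≤ μ/a = (11/2)/25 = 11/50.
Numerically: ≈ 0.22000.
(Since a = 25 > μ = 5.50000, the bound 11/50 is < 1 and informative.)

P[X ≥ 25] ≤ 11/50 ≈ 0.22000.


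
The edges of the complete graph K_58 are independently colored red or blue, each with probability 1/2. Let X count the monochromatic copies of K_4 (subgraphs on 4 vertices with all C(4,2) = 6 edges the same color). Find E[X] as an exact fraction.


Let X = Σ_S X_S over the C(58, 4) = 424270 subsets S of size 4, where X_S = 1 if the K_4 on S is monochromatic.
For a fixed S, the K_4 on S has C(4, 2) = 6 edges. P[all 6 edges red] = (1/2)^6, and likewise for blue, so P[monochromatic] = 2·(1/2)^6 = 2^{1 − 6} = 1/32.
By linearity of expectation: E[X] = C(58, 4) · 2^{1 − 6} = 424270 · 1/32 = 212135/16.
Numerically: E[X] ≈ 13258.4375.

E[X] = C(58,4)·2^(1−C(4,2)) = 212135/16 ≈ 13258.4375.


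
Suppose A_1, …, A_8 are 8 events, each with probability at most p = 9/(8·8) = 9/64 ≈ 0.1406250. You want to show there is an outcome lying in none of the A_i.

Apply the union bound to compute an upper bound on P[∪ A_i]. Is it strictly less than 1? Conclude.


Union bound: P[∪_{i=1}^{8} A_i] ≤ Σ_i P[A_i] ≤ 8·p = 8·(9/64) = 9/8.
Numerically: 9/8 ≈ 1.1250000.
Is 9/8 < 1? NO.
Since the bound 9/8 is ≥ 1, the union bound is uninformative here; it does NOT by itself certify existence.

8·p = 9/8 ≈ 1.1250000; existence NOT certified by the union bound.


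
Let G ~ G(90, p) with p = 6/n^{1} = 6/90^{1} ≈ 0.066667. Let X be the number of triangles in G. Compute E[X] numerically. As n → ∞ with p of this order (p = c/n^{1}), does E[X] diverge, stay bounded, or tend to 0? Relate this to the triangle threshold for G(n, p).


Number of potential triangles: C(90, 3) = 117480.
Each occurs with probability p³ ≈ (0.066667)³ ≈ 2.9629630e-04.
By linearity: E[X] = C(90, 3)·p³ ≈ 117480 · 2.9629630e-04 ≈ 34.80889.
Here α = 1, so p = 6/n is exactly at the triangle threshold p ~ 1/n. Asymptotically E[X] → c³/6 = 6³/6 = 36 ≈ 36.00000, a bounded constant. In this regime the triangle count is asymptotically Poisson(c³/6).

E[X] ≈ 34.80889; in regime p = Θ(1/n^{1}) E[X] stays bounded (at the triangle threshold p ~ 1/n).


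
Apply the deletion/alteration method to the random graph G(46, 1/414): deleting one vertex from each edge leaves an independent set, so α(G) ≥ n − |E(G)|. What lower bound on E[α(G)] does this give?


E[|E(G)|] = C(46, 2)·p = 1035 · (1/414) = 5/2.
E[α(G)] ≥ n − E[|E(G)|] = 46 − 5/2 = 87/2.
Numerically: ≈ 43.500000.
(This is only a lower bound; the true E[α(G)] may be larger.)

E[α(G)] ≥ 87/2 ≈ 43.500000.


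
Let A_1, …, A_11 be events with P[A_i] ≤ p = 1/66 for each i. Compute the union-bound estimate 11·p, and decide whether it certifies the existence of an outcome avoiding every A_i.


Union bound: P[∪_{i=1}^{11} A_i] ≤ Σ_i P[A_i] ≤ 11·p = 11·(1/66) = 1/6.
Numerically: 1/6 ≈ 0.1666667.
Is 1/6 < 1? YES.
Since P[∪ A_i] ≤ 1/6 < 1, the complement has P[∩ A_i^c] ≥ 1 − 1/6 = 5/6 > 0, so some outcome avoids every A_i.

11·p = 1/6 ≈ 0.1666667; existence CERTIFIED by the union bound.


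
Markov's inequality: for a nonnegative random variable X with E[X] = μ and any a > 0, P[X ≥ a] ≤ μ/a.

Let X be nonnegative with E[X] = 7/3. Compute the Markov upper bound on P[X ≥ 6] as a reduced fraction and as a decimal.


μ = E[X] = 7/3, a = 6.
Markov: P[X ≥ 6] ≤ μ/a = (7/3)/6 = 7/18.
Numerically: ≈ 0.38889.
(Since a = 6 > μ = 2.33333, the bound 7/18 is < 1 and informative.)

P[X ≥ 6] ≤ 7/18 ≈ 0.38889.


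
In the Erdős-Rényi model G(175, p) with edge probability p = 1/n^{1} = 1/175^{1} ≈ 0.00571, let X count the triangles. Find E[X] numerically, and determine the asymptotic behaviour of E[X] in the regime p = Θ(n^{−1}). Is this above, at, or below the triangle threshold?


Number of potential triangles: C(175, 3) = 877975.
Each occurs with probability p³ ≈ (0.00571)³ ≈ 1.86589e-07.
By linearity: E[X] = C(175, 3)·p³ ≈ 877975 · 1.86589e-07 ≈ 0.164.
Here α = 1, so p = 1/n is exactly at the triangle threshold p ~ 1/n. Asymptotically E[X] → c³/6 = 1³/6 = 1/6 ≈ 0.167, a bounded constant. In this regime the triangle count is asymptotically Poisson(c³/6).

E[X] ≈ 0.164; in regime p = Θ(1/n^{1}) E[X] stays bounded (at the triangle threshold p ~ 1/n).


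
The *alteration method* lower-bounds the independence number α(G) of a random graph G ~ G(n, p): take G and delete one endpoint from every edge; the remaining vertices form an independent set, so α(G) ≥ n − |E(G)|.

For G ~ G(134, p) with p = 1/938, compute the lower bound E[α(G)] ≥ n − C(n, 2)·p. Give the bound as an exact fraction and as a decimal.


E[|E(G)|] = C(134, 2)·p = 8911 · (1/938) = 19/2.
E[α(G)] ≥ n − E[|E(G)|] = 134 − 19/2 = 249/2.
Numerically: ≈ 124.500000.
(This is only a lower bound; the true E[α(G)] may be larger.)

E[α(G)] ≥ 249/2 ≈ 124.500000.


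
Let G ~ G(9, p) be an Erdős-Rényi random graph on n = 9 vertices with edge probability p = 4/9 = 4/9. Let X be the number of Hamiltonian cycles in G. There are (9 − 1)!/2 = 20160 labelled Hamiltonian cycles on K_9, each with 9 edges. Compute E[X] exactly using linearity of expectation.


K_9 has (9 − 1)!/2 = 20160 labelled Hamiltonian cycles.
For each such Hamiltonian cycle H, let X_H = 1 if all 9 edges of H are present in G. Then P[X_H = 1] = p^{9} = (4/9)^{9} = 262144/387420489.
By linearity of expectation: E[X] = Σ_H E[X_H] = 20160 · p^{9} = 20160 · 262144/387420489 = 587202560/43046721.
Numerically: E[X] ≈ 13.64.

E[X] = 20160 · (4/9)^{9} = 587202560/43046721 ≈ 13.64.


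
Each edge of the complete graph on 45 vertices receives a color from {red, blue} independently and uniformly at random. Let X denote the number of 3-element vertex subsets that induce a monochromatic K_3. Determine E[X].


Let X = Σ_S X_S over the C(45, 3) = 14190 subsets S of size 3, where X_S = 1 if the K_3 on S is monochromatic.
For a fixed S, the K_3 on S has C(3, 2) = 3 edges. P[all 3 edges red] = (1/2)^3, and likewise for blue, so P[monochromatic] = 2·(1/2)^3 = 2^{1 − 3} = 1/4.
By linearity: E[X] = C(45, 3) · 2^{1 − 3} = 14190 · 1/4 = 7095/2.
Numerically: E[X] ≈ 3547.50000.

E[X] = C(45,3)·2^(1−C(3,2)) = 7095/2 ≈ 3547.50000.


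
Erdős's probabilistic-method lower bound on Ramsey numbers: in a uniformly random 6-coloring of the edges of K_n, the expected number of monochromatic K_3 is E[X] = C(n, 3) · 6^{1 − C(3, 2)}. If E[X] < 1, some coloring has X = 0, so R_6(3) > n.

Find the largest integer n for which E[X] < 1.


We need C(n, 3) · 6^{1 − 3} < 1, i.e. C(n, 3) < 6^{3 − 1} = 36.
Check values of n near the boundary:
  n = 4: C(4, 3) = 4; 4 < 36? YES
  n = 5: C(5, 3) = 10; 10 < 36? YES
  n = 6: C(6, 3) = 20; 20 < 36? YES
  n = 7: C(7, 3) = 35; 35 < 36? YES
  n = 8: C(8, 3) = 56; 56 < 36? NO
  n = 9: C(9, 3) = 84; 84 < 36? NO
The largest n with C(n, 3) < 36 is n = 7 (where E[X] = 35/36 ≈ 0.972222). Hence R_6(3) > 7, i.e. R_6(3) ≥ 8.

Largest n = 7; hence R_6(3) > 7.


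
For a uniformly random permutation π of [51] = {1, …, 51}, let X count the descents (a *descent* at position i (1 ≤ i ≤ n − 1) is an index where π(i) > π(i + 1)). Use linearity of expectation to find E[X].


Write X = Σ X_I over i = 1, …, 50, with X_I the indicator of one descent.
There are 50 indicators.
For each fixed i, the pair (π(i), π(i+1)) is a uniformly random ordered pair of distinct values from {1, …, 51}; by symmetry P[π(i) > π(i+1)] = 1/2.
By linearity: E[X] = 50 · (1/2) = (51 − 1) · (1/2) = 25 ≈ 25.00000.

E[X] = 25 = 25.00000.


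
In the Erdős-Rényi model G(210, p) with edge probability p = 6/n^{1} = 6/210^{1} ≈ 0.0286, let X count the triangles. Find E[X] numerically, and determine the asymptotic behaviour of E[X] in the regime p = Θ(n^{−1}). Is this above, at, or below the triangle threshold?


Number of potential triangles: C(210, 3) = 1521520.
Each occurs with probability p³ ≈ (0.0286)³ ≈ 2.33236e-05.
By linearity: E[X] = C(210, 3)·p³ ≈ 1521520 · 2.33236e-05 ≈ 35.487.
Here α = 1, so p = 6/n is exactly at the triangle threshold p ~ 1/n. Asymptotically E[X] → c³/6 = 6³/6 = 36 ≈ 36.000, a bounded constant. In this regime the triangle count is asymptotically Poisson(c³/6).

E[X] ≈ 35.487; in regime p = Θ(1/n^{1}) E[X] stays bounded (at the triangle threshold p ~ 1/n).


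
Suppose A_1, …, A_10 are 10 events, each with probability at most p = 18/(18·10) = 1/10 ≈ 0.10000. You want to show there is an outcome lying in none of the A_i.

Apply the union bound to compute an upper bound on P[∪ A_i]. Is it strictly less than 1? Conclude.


Union bound: P[∪_{i=1}^{10} A_i] ≤ Σ_i P[A_i] ≤ 10·p = 10·(1/10) = 1.
Numerically: 1 ≈ 1.00000.
Is 1 < 1? NO.
Since the bound 1 is ≥ 1, the union bound is uninformative here; it does NOT by itself certify existence.

10·p = 1 ≈ 1.00000; existence NOT certified by the union bound.


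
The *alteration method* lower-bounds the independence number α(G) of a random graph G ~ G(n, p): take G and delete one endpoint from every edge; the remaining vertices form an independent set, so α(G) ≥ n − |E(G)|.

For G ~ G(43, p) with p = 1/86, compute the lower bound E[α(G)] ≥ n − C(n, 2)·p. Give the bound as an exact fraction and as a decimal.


E[|E(G)|] = C(43, 2)·p = 903 · (1/86) = 21/2.
E[α(G)] ≥ n − E[|E(G)|] = 43 − 21/2 = 65/2.
Numerically: ≈ 32.500000.
(This is only a lower bound; the true E[α(G)] may be larger.)

E[α(G)] ≥ 65/2 ≈ 32.500000.


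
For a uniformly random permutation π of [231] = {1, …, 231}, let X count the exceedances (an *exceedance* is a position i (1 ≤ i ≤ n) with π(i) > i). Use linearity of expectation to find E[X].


Write X = Σ_{i=1}^{231} X_i, where X_i = 1_{π(i) > i}.
For each fixed i, π(i) is uniform over {1, …, 231} (marginal of a uniform permutation), so P[π(i) > i] = (n − i)/n. Summing: Σ_{i=1}^{231} (n − i)/n = (0 + 1 + … + 230)/231 = 231(231 − 1)/(2·231) = (231 − 1)/2.
Hence E[X] = Σ_{i=1}^{231} (231 − i)/231 = 115 ≈ 115.00000.

E[X] = 115 = 115.00000.


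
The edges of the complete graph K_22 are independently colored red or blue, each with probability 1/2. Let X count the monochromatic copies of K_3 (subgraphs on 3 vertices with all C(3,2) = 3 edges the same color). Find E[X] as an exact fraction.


Let X = Σ_S X_S over the C(22, 3) = 1540 subsets S of size 3, where X_S = 1 if the K_3 on S is monochromatic.
For a fixed S, the K_3 on S has C(3, 2) = 3 edges. P[all 3 edges red] = (1/2)^3, and likewise for blue, so P[monochromatic] = 2·(1/2)^3 = 2^{1 − 3} = 1/4.
By linearity: E[X] = C(22, 3) · 2^{1 − 3} = 1540 · 1/4 = 385.
Numerically: E[X] ≈ 385.00000.

E[X] = C(22,3)·2^(1−C(3,2)) = 385 ≈ 385.00000.


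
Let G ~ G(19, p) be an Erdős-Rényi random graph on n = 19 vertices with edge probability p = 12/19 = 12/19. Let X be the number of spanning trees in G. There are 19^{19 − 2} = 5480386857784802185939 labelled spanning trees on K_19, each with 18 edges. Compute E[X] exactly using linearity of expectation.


K_19 has 19^{19 − 2} = 5480386857784802185939 labelled spanning trees.
For each such spanning tree H, let X_H = 1 if all 18 edges of H are present in G. Then P[X_H = 1] = p^{18} = (12/19)^{18} = 26623333280885243904/104127350297911241532841.
Summing the indicators: E[X] = Σ_H E[X_H] = 5480386857784802185939 · p^{18} = 5480386857784802185939 · 26623333280885243904/104127350297911241532841 = 26623333280885243904/19.
Numerically: E[X] ≈ 1.4e+18.

E[X] = 5480386857784802185939 · (12/19)^{18} = 26623333280885243904/19 ≈ 1.4e+18.


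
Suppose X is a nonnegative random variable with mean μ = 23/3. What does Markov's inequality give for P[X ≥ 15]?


μ = E[X] = 23/3, a = 15.
Markov: P[X ≥ 15] ≤ μ/a = (23/3)/15 = 23/45.
Numerically: ≈ 0.511.
(Since a = 15 > μ = 7.667, the bound 23/45 is < 1 and informative.)

P[X ≥ 15] ≤ 23/45 ≈ 0.511.


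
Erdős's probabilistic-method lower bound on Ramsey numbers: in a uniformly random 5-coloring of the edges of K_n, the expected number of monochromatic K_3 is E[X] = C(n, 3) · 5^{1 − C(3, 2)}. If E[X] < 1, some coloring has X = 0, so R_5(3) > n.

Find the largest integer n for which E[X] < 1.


We need C(n, 3) · 5^{1 − 3} < 1, i.e. C(n, 3) < 5^{3 − 1} = 25.
Check values of n near the boundary:
  n = 5: C(5, 3) = 10; 10 < 25? YES
  n = 6: C(6, 3) = 20; 20 < 25? YES
  n = 7: C(7, 3) = 35; 35 < 25? NO
  n = 8: C(8, 3) = 56; 56 < 25? NO
  n = 9: C(9, 3) = 84; 84 < 25? NO
The largest n with C(n, 3) < 25 is n = 6 (where E[X] = 4/5 ≈ 0.800). Hence R_5(3) > 6, i.e. R_5(3) ≥ 7.

Largest n = 6; hence R_5(3) > 6.


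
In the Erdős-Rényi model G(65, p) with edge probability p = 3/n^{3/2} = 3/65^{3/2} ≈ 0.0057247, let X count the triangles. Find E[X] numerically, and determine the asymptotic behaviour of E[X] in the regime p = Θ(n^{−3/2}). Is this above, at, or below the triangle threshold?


Number of potential triangles: C(65, 3) = 43680.
Each occurs with probability p³ ≈ (0.0057247)³ ≈ 1.8760900e-07.
By linearity: E[X] = C(65, 3)·p³ ≈ 43680 · 1.8760900e-07 ≈ 0.00819.
Since α = 3/2 > 1, p = c/n^{3/2} = o(1/n) is below the triangle threshold p ~ 1/n. Asymptotically E[X] ~ (c³/6)·n^{3(1−α)} = (3³/6)·n^{-1.5} → 0, so by Markov's inequality G has no triangles w.h.p.

E[X] ≈ 0.00819; in regime p = Θ(1/n^{3/2}) E[X] tends to 0 (below the triangle threshold p ~ 1/n).


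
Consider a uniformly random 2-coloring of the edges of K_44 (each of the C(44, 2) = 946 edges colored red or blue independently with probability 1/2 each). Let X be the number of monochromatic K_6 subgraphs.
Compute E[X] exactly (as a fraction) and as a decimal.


Let X = Σ_S X_S over the C(44, 6) = 7059052 subsets S of size 6, where X_S = 1 if the K_6 on S is monochromatic.
For a fixed S, the K_6 on S has C(6, 2) = 15 edges. P[all 15 edges red] = (1/2)^15, and likewise for blue, so P[monochromatic] = 2·(1/2)^15 = 2^{1 − 15} = 1/16384.
By linearity of expectation: E[X] = C(44, 6) · 2^{1 − 15} = 7059052 · 1/16384 = 1764763/4096.
Numerically: E[X] ≈ 430.850342.

E[X] = C(44,6)·2^(1−C(6,2)) = 1764763/4096 ≈ 430.850342.


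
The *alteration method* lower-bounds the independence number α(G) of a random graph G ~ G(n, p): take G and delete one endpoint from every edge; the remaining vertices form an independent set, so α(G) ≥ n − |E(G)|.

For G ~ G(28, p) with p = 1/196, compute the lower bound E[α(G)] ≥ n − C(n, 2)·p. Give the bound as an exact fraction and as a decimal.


E[|E(G)|] = C(28, 2)·p = 378 · (1/196) = 27/14.
E[α(G)] ≥ n − E[|E(G)|] = 28 − 27/14 = 365/14.
Numerically: ≈ 26.07143.
(This is only a lower bound; the true E[α(G)] may be larger.)

E[α(G)] ≥ 365/14 ≈ 26.07143.


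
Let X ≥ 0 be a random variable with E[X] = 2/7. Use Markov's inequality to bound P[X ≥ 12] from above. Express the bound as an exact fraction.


μ = E[X] = 2/7, a = 12.
Markov: P[X ≥ 12] ≤ μ/a = (2/7)/12 = 1/42.
Numerically: ≈ 0.024.
(Since a = 12 > μ = 0.286, the bound 1/42 is < 1 and informative.)

P[X ≥ 12] ≤ 1/42 ≈ 0.024.


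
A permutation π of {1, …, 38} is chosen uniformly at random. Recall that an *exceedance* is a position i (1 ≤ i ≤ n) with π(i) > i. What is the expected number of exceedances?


Write X = Σ_{i=1}^{38} X_i, where X_i = 1_{π(i) > i}.
For each fixed i, π(i) is uniform over {1, …, 38} (marginal of a uniform permutation), so P[π(i) > i] = (n − i)/n. Summing: Σ_{i=1}^{38} (n − i)/n = (0 + 1 + … + 37)/38 = 38(38 − 1)/(2·38) = (38 − 1)/2.
Hence E[X] = Σ_{i=1}^{38} (38 − i)/38 = 37/2 ≈ 18.500000.

E[X] = 37/2 = 18.500000.


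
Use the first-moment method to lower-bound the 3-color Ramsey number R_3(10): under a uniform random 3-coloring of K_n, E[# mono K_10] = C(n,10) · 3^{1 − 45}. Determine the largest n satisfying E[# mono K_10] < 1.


We need C(n, 10) · 3^{1 − 45} < 1, i.e. C(n, 10) < 3^{45 − 1} = 984770902183611232881.
Check values of n near the boundary:
  n = 568: C(568, 10) = 889446337783744949208; 889446337783744949208 < 984770902183611232881? YES
  n = 569: C(569, 10) = 905357721286137524328; 905357721286137524328 < 984770902183611232881? YES
  n = 570: C(570, 10) = 921524823451961408691; 921524823451961408691 < 984770902183611232881? YES
  n = 571: C(571, 10) = 937951290893172842001; 937951290893172842001 < 984770902183611232881? YES
  n = 572: C(572, 10) = 954640815642161682606; 954640815642161682606 < 984770902183611232881? YES
  n = 573: C(573, 10) = 971597135635805762226; 971597135635805762226 < 984770902183611232881? YES
  n = 574: C(574, 10) = 988824035203816502691; 988824035203816502691 < 984770902183611232881? NO
The largest n with C(n, 10) < 984770902183611232881 is n = 573 (where E[X] = 35985079097622435638/36472996377170786403 ≈ 0.987). Hence R_3(10) > 573, i.e. R_3(10) ≥ 574.

Largest n = 573; hence R_3(10) > 573.


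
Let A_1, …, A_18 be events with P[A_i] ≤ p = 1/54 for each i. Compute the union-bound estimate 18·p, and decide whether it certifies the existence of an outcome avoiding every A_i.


Union bound: P[∪_{i=1}^{18} A_i] ≤ Σ_i P[A_i] ≤ 18·p = 18·(1/54) = 1/3.
Numerically: 1/3 ≈ 0.3333.
Is 1/3 < 1? YES.
Since P[∪ A_i] ≤ 1/3 < 1, the complement has P[∩ A_i^c] ≥ 1 − 1/3 = 2/3 > 0, so some outcome avoids every A_i.

18·p = 1/3 ≈ 0.3333; existence CERTIFIED by the union bound.


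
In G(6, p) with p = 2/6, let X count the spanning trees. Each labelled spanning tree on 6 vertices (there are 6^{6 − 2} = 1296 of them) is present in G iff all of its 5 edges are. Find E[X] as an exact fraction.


K_6 has 6^{6 − 2} = 1296 labelled spanning trees.
For each such spanning tree H, let X_H = 1 if all 5 edges of H are present in G. Then P[X_H = 1] = p^{5} = (1/3)^{5} = 1/243.
Summing the indicators: E[X] = Σ_H E[X_H] = 1296 · p^{5} = 1296 · 1/243 = 16/3.
Numerically: E[X] ≈ 5.3333.

E[X] = 1296 · (1/3)^{5} = 16/3 ≈ 5.3333.


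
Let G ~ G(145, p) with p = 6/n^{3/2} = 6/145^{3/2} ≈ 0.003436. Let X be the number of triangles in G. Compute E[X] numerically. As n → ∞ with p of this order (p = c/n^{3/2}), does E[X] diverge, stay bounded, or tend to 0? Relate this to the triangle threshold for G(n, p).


Number of potential triangles: C(145, 3) = 497640.
Each occurs with probability p³ ≈ (0.003436)³ ≈ 4.057866e-08.
By linearity: E[X] = C(145, 3)·p³ ≈ 497640 · 4.057866e-08 ≈ 0.0202.
Since α = 3/2 > 1, p = c/n^{3/2} = o(1/n) is below the triangle threshold p ~ 1/n. Asymptotically E[X] ~ (c³/6)·n^{3(1−α)} = (6³/6)·n^{-1.5} → 0, so by Markov's inequality G has no triangles w.h.p.

E[X] ≈ 0.0202; in regime p = Θ(1/n^{3/2}) E[X] tends to 0 (below the triangle threshold p ~ 1/n).


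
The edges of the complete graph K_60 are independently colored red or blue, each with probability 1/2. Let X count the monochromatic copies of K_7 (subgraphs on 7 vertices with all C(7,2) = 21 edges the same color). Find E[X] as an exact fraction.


Let X = Σ_S X_S over the C(60, 7) = 386206920 subsets S of size 7, where X_S = 1 if the K_7 on S is monochromatic.
For a fixed S, the K_7 on S has C(7, 2) = 21 edges. P[all 21 edges red] = (1/2)^21, and likewise for blue, so P[monochromatic] = 2·(1/2)^21 = 2^{1 − 21} = 1/1048576.
Summing: E[X] = C(60, 7) · 2^{1 − 21} = 386206920 · 1/1048576 = 48275865/131072.
Numerically: E[X] ≈ 368.3156.

E[X] = C(60,7)·2^(1−C(7,2)) = 48275865/131072 ≈ 368.3156.


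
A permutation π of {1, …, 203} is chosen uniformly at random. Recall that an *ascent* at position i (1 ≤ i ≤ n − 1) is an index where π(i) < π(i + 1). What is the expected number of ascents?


Write X = Σ X_I over i = 1, …, 202, with X_I the indicator of one ascent.
There are 202 indicators.
For each fixed i, the pair (π(i), π(i+1)) is a uniformly random ordered pair of distinct values from {1, …, 203}; by symmetry P[π(i) < π(i+1)] = 1/2.
By linearity: E[X] = 202 · (1/2) = (203 − 1) · (1/2) = 101 ≈ 101.000.

E[X] = 101 = 101.000.


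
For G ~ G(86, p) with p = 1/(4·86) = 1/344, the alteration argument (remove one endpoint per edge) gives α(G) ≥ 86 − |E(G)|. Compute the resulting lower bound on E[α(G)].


E[|E(G)|] = C(86, 2)·p = 3655 · (1/344) = 85/8.
E[α(G)] ≥ n − E[|E(G)|] = 86 − 85/8 = 603/8.
Numerically: ≈ 75.37500.
(This is only a lower bound; the true E[α(G)] may be larger.)

E[α(G)] ≥ 603/8 ≈ 75.37500.


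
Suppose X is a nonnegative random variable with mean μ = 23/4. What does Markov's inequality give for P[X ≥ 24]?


μ = E[X] = 23/4, a = 24.
Markov: P[X ≥ 24] ≤ μ/a = (23/4)/24 = 23/96.
Numerically: ≈ 0.23958.
(Since a = 24 > μ = 5.75000, the bound 23/96 is < 1 and informative.)

P[X ≥ 24] ≤ 23/96 ≈ 0.23958.


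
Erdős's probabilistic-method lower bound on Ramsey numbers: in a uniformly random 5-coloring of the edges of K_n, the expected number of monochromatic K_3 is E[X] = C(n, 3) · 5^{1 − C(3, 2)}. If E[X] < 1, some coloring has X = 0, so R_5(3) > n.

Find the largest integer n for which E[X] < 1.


We need C(n, 3) · 5^{1 − 3} < 1, i.e. C(n, 3) < 5^{3 − 1} = 25.
Check values of n near the boundary:
  n = 3: C(3, 3) = 1; 1 < 25? YES
  n = 4: C(4, 3) = 4; 4 < 25? YES
  n = 5: C(5, 3) = 10; 10 < 25? YES
  n = 6: C(6, 3) = 20; 20 < 25? YES
  n = 7: C(7, 3) = 35; 35 < 25? NO
The largest n with C(n, 3) < 25 is n = 6 (where E[X] = 4/5 ≈ 0.800000). Hence R_5(3) > 6, i.e. R_5(3) ≥ 7.

Largest n = 6; hence R_5(3) > 6.


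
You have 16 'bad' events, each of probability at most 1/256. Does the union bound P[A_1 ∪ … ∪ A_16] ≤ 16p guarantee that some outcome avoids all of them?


Union bound: P[∪_{i=1}^{16} A_i] ≤ Σ_i P[A_i] ≤ 16·p = 16·(1/256) = 1/16.
Numerically: 1/16 ≈ 0.0625.
Is 1/16 < 1? YES.
Since P[∪ A_i] ≤ 1/16 < 1, the complement has P[∩ A_i^c] ≥ 1 − 1/16 = 15/16 > 0, so some outcome avoids every A_i.

16·p = 1/16 ≈ 0.0625; existence CERTIFIED by the union bound.


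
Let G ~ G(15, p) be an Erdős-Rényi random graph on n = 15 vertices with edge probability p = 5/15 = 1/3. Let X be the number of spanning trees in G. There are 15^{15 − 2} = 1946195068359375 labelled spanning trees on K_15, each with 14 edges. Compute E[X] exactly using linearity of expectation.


K_15 has 15^{15 − 2} = 1946195068359375 labelled spanning trees.
For each such spanning tree H, let X_H = 1 if all 14 edges of H are present in G. Then P[X_H = 1] = p^{14} = (1/3)^{14} = 1/4782969.
Summing the indicators: E[X] = Σ_H E[X_H] = 1946195068359375 · p^{14} = 1946195068359375 · 1/4782969 = 1220703125/3.
Numerically: E[X] ≈ 4.07e+08.

E[X] = 1946195068359375 · (1/3)^{14} = 1220703125/3 ≈ 4.07e+08.


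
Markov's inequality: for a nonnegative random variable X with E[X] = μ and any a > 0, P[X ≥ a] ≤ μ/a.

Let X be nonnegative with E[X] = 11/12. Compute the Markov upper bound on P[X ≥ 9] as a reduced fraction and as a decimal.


μ = E[X] = 11/12, a = 9.
Markov: P[X ≥ 9] ≤ μ/a = (11/12)/9 = 11/108.
Numerically: ≈ 0.10185.
(Since a = 9 > μ = 0.91667, the bound 11/108 is < 1 and informative.)

P[X ≥ 9] ≤ 11/108 ≈ 0.10185.


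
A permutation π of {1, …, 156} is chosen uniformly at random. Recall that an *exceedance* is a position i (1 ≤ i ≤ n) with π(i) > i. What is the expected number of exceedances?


Write X = Σ_{i=1}^{156} X_i, where X_i = 1_{π(i) > i}.
For each fixed i, π(i) is uniform over {1, …, 156} (marginal of a uniform permutation), so P[π(i) > i] = (n − i)/n. Summing: Σ_{i=1}^{156} (n − i)/n = (0 + 1 + … + 155)/156 = 156(156 − 1)/(2·156) = (156 − 1)/2.
Hence E[X] = Σ_{i=1}^{156} (156 − i)/156 = 155/2 ≈ 77.500.

E[X] = 155/2 = 77.500.


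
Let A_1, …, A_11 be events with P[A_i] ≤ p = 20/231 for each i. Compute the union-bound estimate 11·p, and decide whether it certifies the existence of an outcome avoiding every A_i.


Union bound: P[∪_{i=1}^{11} A_i] ≤ Σ_i P[A_i] ≤ 11·p = 11·(20/231) = 20/21.
Numerically: 20/21 ≈ 0.952.
Is 20/21 < 1? YES.
Since P[∪ A_i] ≤ 20/21 < 1, the complement has P[∩ A_i^c] ≥ 1 − 20/21 = 1/21 > 0, so some outcome avoids every A_i.

11·p = 20/21 ≈ 0.952; existence CERTIFIED by the union bound.


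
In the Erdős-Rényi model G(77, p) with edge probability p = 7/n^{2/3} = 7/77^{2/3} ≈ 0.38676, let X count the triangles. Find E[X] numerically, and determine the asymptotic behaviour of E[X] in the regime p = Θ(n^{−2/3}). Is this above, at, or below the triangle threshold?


Number of potential triangles: C(77, 3) = 73150.
Each occurs with probability p³ ≈ (0.38676)³ ≈ 5.7851240e-02.
By linearity: E[X] = C(77, 3)·p³ ≈ 73150 · 5.7851240e-02 ≈ 4231.81818.
Since α = 2/3 < 1, p = c/n^{2/3} ≫ 1/n is above the triangle threshold p ~ 1/n. Asymptotically E[X] ~ (c³/6)·n^{3(1−α)} = (7³/6)·n^{1} → ∞; triangles are abundant w.h.p.

E[X] ≈ 4231.81818; in regime p = Θ(1/n^{2/3}) E[X] diverges (above the triangle threshold p ~ 1/n).


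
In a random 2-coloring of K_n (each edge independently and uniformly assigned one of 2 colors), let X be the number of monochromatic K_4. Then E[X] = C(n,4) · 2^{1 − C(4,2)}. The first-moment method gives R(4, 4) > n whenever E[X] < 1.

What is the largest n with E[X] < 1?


We need C(n, 4) · 2^{1 − 6} < 1, i.e. C(n, 4) < 2^{6 − 1} = 32.
Check values of n near the boundary:
  n = 4: C(4, 4) = 1; 1 < 32? YES
  n = 5: C(5, 4) = 5; 5 < 32? YES
  n = 6: C(6, 4) = 15; 15 < 32? YES
  n = 7: C(7, 4) = 35; 35 < 32? NO
  n = 8: C(8, 4) = 70; 70 < 32? NO
  n = 9: C(9, 4) = 126; 126 < 32? NO
The largest n with C(n, 4) < 32 is n = 6 (where E[X] = 15/32 ≈ 0.469). Hence R(4, 4) > 6, i.e. R(4, 4) ≥ 7.

Largest n = 6; hence R(4, 4) > 6.


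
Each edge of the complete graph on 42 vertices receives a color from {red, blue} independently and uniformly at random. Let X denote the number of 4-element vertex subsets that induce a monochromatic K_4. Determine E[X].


Let X = Σ_S X_S over the C(42, 4) = 111930 subsets S of size 4, where X_S = 1 if the K_4 on S is monochromatic.
For a fixed S, the K_4 on S has C(4, 2) = 6 edges. P[all 6 edges red] = (1/2)^6, and likewise for blue, so P[monochromatic] = 2·(1/2)^6 = 2^{1 − 6} = 1/32.
By linearity of expectation: E[X] = C(42, 4) · 2^{1 − 6} = 111930 · 1/32 = 55965/16.
Numerically: E[X] ≈ 3497.81250.

E[X] = C(42,4)·2^(1−C(4,2)) = 55965/16 ≈ 3497.81250.


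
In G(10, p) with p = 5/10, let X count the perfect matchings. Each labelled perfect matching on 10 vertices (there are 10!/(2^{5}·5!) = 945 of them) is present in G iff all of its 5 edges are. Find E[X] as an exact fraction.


K_10 has 10!/(2^{5}·5!) = 945 labelled perfect matchings.
For each such perfect matching H, let X_H = 1 if all 5 edges of H are present in G. Then P[X_H = 1] = p^{5} = (1/2)^{5} = 1/32.
By linearity of expectation: E[X] = Σ_H E[X_H] = 945 · p^{5} = 945 · 1/32 = 945/32.
Numerically: E[X] ≈ 29.531.

E[X] = 945 · (1/2)^{5} = 945/32 ≈ 29.531.


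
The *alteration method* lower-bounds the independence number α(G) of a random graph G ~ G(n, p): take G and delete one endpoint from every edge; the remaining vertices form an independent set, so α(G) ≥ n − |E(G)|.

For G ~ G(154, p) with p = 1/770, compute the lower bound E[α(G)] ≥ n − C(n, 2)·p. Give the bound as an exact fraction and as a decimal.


E[|E(G)|] = C(154, 2)·p = 11781 · (1/770) = 153/10.
E[α(G)] ≥ n − E[|E(G)|] = 154 − 153/10 = 1387/10.
Numerically: ≈ 138.7000.
(This is only a lower bound; the true E[α(G)] may be larger.)

E[α(G)] ≥ 1387/10 ≈ 138.7000.


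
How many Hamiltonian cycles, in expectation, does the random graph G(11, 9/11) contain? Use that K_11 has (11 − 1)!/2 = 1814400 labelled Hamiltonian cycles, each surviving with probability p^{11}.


K_11 has (11 − 1)!/2 = 1814400 labelled Hamiltonian cycles.
For each such Hamiltonian cycle H, let X_H = 1 if all 11 edges of H are present in G. Then P[X_H = 1] = p^{11} = (9/11)^{11} = 31381059609/285311670611.
By linearity of expectation: E[X] = Σ_H E[X_H] = 1814400 · p^{11} = 1814400 · 31381059609/285311670611 = 56937794554569600/285311670611.
Numerically: E[X] ≈ 199563.

E[X] = 1814400 · (9/11)^{11} = 56937794554569600/285311670611 ≈ 199563.


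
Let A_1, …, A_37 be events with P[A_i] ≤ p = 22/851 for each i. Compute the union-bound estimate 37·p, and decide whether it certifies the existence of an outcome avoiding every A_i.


Union bound: P[∪_{i=1}^{37} A_i] ≤ Σ_i P[A_i] ≤ 37·p = 37·(22/851) = 22/23.
Numerically: 22/23 ≈ 0.957.
Is 22/23 < 1? YES.
Since P[∪ A_i] ≤ 22/23 < 1, the complement has P[∩ A_i^c] ≥ 1 − 22/23 = 1/23 > 0, so some outcome avoids every A_i.

37·p = 22/23 ≈ 0.957; existence CERTIFIED by the union bound.


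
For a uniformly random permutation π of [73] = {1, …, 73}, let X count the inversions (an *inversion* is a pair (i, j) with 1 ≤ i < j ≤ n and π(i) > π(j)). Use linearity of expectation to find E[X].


Write X = Σ X_I over the C(73, 2) = 2628 pairs i < j, with X_I the indicator of one inversion.
There are 2628 indicators.
For each fixed pair i < j, the values π(i) and π(j) are two distinct elements of {1, …, 73} in uniformly random order; by symmetry P[π(i) > π(j)] = 1/2.
By linearity: E[X] = 2628 · (1/2) = C(73, 2) · (1/2) = 2628/2 = 1314 ≈ 1314.000000.

E[X] = 1314 = 1314.000000.
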